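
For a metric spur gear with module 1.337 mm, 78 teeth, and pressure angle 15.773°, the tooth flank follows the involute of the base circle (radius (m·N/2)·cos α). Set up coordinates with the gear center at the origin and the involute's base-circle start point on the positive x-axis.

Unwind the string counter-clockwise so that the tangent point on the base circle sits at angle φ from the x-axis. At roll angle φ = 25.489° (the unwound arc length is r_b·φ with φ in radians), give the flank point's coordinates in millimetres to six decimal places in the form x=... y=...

x=54.902072 y=1.443701

pitch radius r_p = m·N/2 = 1.337·78/2 = 52.143000
base radius r_b = r_p·cos α = 52.143000·cos 15.773° = 50.179618
roll angle φ = 25.489° = 0.44486697 rad
x = r_b·(cos φ + φ·sin φ) = 50.179618·(0.90266792 + 0.44486697·0.43033780) = 54.902072
y = r_b·(sin φ − φ·cos φ) = 50.179618·(0.43033780 − 0.44486697·0.90266792) = 1.443701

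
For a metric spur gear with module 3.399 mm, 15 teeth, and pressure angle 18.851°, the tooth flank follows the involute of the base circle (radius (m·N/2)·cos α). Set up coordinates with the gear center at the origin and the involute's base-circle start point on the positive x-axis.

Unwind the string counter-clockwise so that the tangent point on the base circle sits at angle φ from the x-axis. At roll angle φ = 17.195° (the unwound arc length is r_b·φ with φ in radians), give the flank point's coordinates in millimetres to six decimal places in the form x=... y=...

pitch radius r_p = m·N/2 = 3.399·15/2 = 25.492500
base radius r_b = r_p·cos α = 25.492500·cos 18.851° = 24.125134
roll angle φ = 17.195° = 0.30010936 rad
x = r_b·(cos φ + φ·sin φ) = 24.125134·(0.95530416 + 0.30010936·0.29562469) = 25.187217
y = r_b·(sin φ − φ·cos φ) = 24.125134·(0.29562469 − 0.30010936·0.95530416) = 0.215412

x=25.187217 y=0.215412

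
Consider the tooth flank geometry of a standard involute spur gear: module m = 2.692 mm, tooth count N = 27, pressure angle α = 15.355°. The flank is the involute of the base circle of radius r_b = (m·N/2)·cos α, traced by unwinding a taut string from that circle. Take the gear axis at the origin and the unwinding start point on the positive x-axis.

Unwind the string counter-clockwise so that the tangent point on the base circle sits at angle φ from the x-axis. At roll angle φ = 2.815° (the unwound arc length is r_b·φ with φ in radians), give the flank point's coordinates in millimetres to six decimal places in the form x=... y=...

pitch radius r_p = m·N/2 = 2.692·27/2 = 36.342000
base radius r_b = r_p·cos α = 36.342000·cos 15.355° = 35.044724
roll angle φ = 2.815° = 0.04913102 rad
x = r_b·(cos φ + φ·sin φ) = 35.044724·(0.99879331 + 0.04913102·0.04911125) = 35.086995
y = r_b·(sin φ − φ·cos φ) = 35.044724·(0.04911125 − 0.04913102·0.99879331) = 0.001385

x=35.086995 y=0.001385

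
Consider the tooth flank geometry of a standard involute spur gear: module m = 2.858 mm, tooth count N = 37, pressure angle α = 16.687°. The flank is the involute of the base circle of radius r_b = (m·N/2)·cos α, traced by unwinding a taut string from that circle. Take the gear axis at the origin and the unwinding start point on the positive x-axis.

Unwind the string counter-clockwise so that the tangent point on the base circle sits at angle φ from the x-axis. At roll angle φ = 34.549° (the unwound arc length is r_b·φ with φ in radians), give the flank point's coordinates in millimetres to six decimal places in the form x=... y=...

pitch radius r_p = m·N/2 = 2.858·37/2 = 52.873000
base radius r_b = r_p·cos α = 52.873000·cos 16.687° = 50.646395
roll angle φ = 34.549° = 0.60299380 rad
x = r_b·(cos φ + φ·sin φ) = 50.646395·(0.82364149 + 0.60299380·0.56711083) = 59.033732
y = r_b·(sin φ − φ·cos φ) = 50.646395·(0.56711083 − 0.60299380·0.82364149) = 3.568551

x=59.033732 y=3.568551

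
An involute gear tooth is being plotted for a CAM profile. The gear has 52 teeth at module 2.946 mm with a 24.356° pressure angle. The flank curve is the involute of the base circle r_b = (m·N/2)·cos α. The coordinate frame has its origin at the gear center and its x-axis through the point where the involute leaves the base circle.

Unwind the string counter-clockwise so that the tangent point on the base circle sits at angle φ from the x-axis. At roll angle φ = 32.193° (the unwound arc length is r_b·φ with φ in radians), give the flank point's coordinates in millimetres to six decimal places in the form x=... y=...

x=79.939485 y=3.997116

pitch radius r_p = m·N/2 = 2.946·52/2 = 76.596000
base radius r_b = r_p·cos α = 76.596000·cos 24.356° = 69.779005
roll angle φ = 32.193° = 0.56187385 rad
x = r_b·(cos φ + φ·sin φ) = 69.779005·(0.84625826 + 0.56187385·0.53277289) = 79.939485
y = r_b·(sin φ − φ·cos φ) = 69.779005·(0.53277289 − 0.56187385·0.84625826) = 3.997116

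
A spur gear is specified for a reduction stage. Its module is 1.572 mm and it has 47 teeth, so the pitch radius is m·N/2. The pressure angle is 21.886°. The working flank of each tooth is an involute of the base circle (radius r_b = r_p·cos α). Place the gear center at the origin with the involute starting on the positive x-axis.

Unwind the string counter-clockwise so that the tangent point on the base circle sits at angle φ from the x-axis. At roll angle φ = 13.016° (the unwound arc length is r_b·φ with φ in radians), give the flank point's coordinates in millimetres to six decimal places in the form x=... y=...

pitch radius r_p = m·N/2 = 1.572·47/2 = 36.942000
base radius r_b = r_p·cos α = 36.942000·cos 21.886° = 34.279493
roll angle φ = 13.016° = 0.22717206 rad
x = r_b·(cos φ + φ·sin φ) = 34.279493·(0.97430721 + 0.22717206·0.22522314) = 35.152647
y = r_b·(sin φ − φ·cos φ) = 34.279493·(0.22522314 − 0.22717206·0.97430721) = 0.133271

x=35.152647 y=0.133271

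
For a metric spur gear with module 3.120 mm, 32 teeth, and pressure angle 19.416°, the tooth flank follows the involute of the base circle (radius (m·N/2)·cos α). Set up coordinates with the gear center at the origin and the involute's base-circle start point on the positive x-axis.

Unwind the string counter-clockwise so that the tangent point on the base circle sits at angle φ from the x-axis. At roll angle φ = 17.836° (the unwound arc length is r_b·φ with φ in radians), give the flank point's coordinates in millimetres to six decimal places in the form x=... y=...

pitch radius r_p = m·N/2 = 3.120·32/2 = 49.920000
base radius r_b = r_p·cos α = 49.920000·cos 19.416° = 47.081043
roll angle φ = 17.836° = 0.31129693 rad
x = r_b·(cos φ + φ·sin φ) = 47.081043·(0.95193713 + 0.31129693·0.30629349) = 49.307286
y = r_b·(sin φ − φ·cos φ) = 47.081043·(0.30629349 − 0.31129693·0.95193713) = 0.468851

x=49.307286 y=0.468851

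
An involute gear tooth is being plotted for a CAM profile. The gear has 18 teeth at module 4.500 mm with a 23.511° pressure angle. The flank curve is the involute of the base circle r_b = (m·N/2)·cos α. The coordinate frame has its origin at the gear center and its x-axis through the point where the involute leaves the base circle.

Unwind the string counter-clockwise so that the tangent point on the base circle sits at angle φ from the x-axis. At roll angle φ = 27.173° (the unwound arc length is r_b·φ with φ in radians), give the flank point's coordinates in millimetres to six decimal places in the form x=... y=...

x=41.082441 y=1.291042

pitch radius r_p = m·N/2 = 4.500·18/2 = 40.500000
base radius r_b = r_p·cos α = 40.500000·cos 23.511° = 37.137832
roll angle φ = 27.173° = 0.47425832 rad
x = r_b·(cos φ + φ·sin φ) = 37.137832·(0.88963168 + 0.47425832·0.45667875) = 41.082441
y = r_b·(sin φ − φ·cos φ) = 37.137832·(0.45667875 − 0.47425832·0.88963168) = 1.291042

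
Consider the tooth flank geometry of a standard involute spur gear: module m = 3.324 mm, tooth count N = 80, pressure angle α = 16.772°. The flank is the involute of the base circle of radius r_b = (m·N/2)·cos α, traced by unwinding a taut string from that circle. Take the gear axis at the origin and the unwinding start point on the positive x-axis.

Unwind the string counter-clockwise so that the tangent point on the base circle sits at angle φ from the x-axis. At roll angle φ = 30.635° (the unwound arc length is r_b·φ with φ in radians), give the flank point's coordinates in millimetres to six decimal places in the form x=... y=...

pitch radius r_p = m·N/2 = 3.324·80/2 = 132.960000
base radius r_b = r_p·cos α = 132.960000·cos 16.772° = 127.303965
roll angle φ = 30.635° = 0.53468162 rad
x = r_b·(cos φ + φ·sin φ) = 127.303965·(0.86043091 + 0.53468162·0.50956712) = 144.221018
y = r_b·(sin φ − φ·cos φ) = 127.303965·(0.50956712 − 0.53468162·0.86043091) = 6.302887

x=144.221018 y=6.302887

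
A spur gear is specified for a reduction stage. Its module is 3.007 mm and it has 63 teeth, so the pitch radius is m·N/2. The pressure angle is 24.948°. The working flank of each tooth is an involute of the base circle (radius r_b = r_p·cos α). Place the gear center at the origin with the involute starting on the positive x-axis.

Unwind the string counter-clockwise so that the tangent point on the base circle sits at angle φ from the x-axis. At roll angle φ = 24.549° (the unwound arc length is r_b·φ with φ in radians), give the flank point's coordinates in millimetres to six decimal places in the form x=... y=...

pitch radius r_p = m·N/2 = 3.007·63/2 = 94.720500
base radius r_b = r_p·cos α = 94.720500·cos 24.948° = 85.882222
roll angle φ = 24.549° = 0.42846088 rad
x = r_b·(cos φ + φ·sin φ) = 85.882222·(0.90960629 + 0.42846088·0.41547130) = 93.407178
y = r_b·(sin φ − φ·cos φ) = 85.882222·(0.41547130 − 0.42846088·0.90960629) = 2.210659

x=93.407178 y=2.210659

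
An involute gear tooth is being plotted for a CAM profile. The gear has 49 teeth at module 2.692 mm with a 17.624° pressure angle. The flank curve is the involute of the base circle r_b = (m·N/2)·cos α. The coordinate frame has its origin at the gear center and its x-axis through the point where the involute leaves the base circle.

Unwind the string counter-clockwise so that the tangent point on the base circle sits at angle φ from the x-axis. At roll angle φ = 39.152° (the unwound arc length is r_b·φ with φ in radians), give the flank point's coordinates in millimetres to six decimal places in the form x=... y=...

x=75.864741 y=6.378516

pitch radius r_p = m·N/2 = 2.692·49/2 = 65.954000
base radius r_b = r_p·cos α = 65.954000·cos 17.624° = 62.858378
roll angle φ = 39.152° = 0.68333131 rad
x = r_b·(cos φ + φ·sin φ) = 62.858378·(0.77547370 + 0.68333131·0.63137986) = 75.864741
y = r_b·(sin φ − φ·cos φ) = 62.858378·(0.63137986 − 0.68333131·0.77547370) = 6.378516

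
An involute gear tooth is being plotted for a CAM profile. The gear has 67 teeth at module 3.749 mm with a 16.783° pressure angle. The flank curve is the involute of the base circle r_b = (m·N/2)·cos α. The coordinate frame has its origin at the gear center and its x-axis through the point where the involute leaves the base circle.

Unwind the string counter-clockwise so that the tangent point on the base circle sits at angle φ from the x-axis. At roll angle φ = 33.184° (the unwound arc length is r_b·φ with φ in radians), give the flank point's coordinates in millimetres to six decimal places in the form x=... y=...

pitch radius r_p = m·N/2 = 3.749·67/2 = 125.591500
base radius r_b = r_p·cos α = 125.591500·cos 16.783° = 120.241957
roll angle φ = 33.184° = 0.57917006 rad
x = r_b·(cos φ + φ·sin φ) = 120.241957·(0.83691719 + 0.57917006·0.54732953) = 138.748885
y = r_b·(sin φ − φ·cos φ) = 120.241957·(0.54732953 − 0.57917006·0.83691719) = 7.528608

x=138.748885 y=7.528608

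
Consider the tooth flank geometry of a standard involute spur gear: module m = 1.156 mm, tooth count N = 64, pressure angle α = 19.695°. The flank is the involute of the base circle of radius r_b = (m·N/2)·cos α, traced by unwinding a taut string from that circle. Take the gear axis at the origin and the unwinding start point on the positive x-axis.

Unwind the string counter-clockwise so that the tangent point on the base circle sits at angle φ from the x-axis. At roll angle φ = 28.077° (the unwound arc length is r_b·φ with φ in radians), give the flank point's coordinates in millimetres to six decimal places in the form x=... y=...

pitch radius r_p = m·N/2 = 1.156·64/2 = 36.992000
base radius r_b = r_p·cos α = 36.992000·cos 19.695° = 34.827966
roll angle φ = 28.077° = 0.49003609 rad
x = r_b·(cos φ + φ·sin φ) = 34.827966·(0.88231587 + 0.49003609·0.47065773) = 38.761965
y = r_b·(sin φ − φ·cos φ) = 34.827966·(0.47065773 − 0.49003609·0.88231587) = 1.333602

x=38.761965 y=1.333602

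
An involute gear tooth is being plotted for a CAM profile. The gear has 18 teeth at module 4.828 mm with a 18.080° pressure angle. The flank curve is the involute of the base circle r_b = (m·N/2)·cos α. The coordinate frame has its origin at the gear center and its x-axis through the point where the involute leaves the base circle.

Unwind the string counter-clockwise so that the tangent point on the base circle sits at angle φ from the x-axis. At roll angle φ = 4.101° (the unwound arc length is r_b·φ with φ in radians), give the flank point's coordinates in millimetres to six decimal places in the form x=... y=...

x=41.412193 y=0.005046

pitch radius r_p = m·N/2 = 4.828·18/2 = 43.452000
base radius r_b = r_p·cos α = 43.452000·cos 18.080° = 41.306519
roll angle φ = 4.101° = 0.07157595 rad
x = r_b·(cos φ + φ·sin φ) = 41.306519·(0.99743953 + 0.07157595·0.07151485) = 41.412193
y = r_b·(sin φ − φ·cos φ) = 41.306519·(0.07151485 − 0.07157595·0.99743953) = 0.005046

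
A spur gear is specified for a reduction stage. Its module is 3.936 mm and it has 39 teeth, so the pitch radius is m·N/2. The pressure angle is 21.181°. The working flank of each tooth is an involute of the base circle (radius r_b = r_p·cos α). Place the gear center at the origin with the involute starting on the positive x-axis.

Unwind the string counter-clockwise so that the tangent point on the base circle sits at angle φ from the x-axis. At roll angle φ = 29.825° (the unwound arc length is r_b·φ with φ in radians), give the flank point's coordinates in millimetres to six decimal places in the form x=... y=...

x=80.616026 y=3.274543

pitch radius r_p = m·N/2 = 3.936·39/2 = 76.752000
base radius r_b = r_p·cos α = 76.752000·cos 21.181° = 71.566916
roll angle φ = 29.825° = 0.52054445 rad
x = r_b·(cos φ + φ·sin φ) = 71.566916·(0.86754852 + 0.52054445·0.49735255) = 80.616026
y = r_b·(sin φ − φ·cos φ) = 71.566916·(0.49735255 − 0.52054445·0.86754852) = 3.274543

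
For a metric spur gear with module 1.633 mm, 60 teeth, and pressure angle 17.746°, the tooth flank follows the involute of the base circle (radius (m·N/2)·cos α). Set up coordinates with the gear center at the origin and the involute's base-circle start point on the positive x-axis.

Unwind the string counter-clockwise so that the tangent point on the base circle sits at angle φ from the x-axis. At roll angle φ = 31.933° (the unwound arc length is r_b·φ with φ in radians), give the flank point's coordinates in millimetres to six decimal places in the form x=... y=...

x=53.352477 y=2.609841

pitch radius r_p = m·N/2 = 1.633·60/2 = 48.990000
base radius r_b = r_p·cos α = 48.990000·cos 17.746° = 46.658913
roll angle φ = 31.933° = 0.55733599 rad
x = r_b·(cos φ + φ·sin φ) = 46.658913·(0.84866719 + 0.55733599·0.52892722) = 53.352477
y = r_b·(sin φ − φ·cos φ) = 46.658913·(0.52892722 − 0.55733599·0.84866719) = 2.609841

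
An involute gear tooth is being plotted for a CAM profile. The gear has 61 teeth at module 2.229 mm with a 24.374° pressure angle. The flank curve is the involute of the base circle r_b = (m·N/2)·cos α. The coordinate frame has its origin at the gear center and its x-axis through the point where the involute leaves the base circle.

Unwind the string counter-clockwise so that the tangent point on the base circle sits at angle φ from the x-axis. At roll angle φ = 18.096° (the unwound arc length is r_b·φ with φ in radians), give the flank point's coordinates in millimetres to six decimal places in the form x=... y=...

x=64.937080 y=0.643853

pitch radius r_p = m·N/2 = 2.229·61/2 = 67.984500
base radius r_b = r_p·cos α = 67.984500·cos 24.374° = 61.925111
roll angle φ = 18.096° = 0.31583478 rad
x = r_b·(cos φ + φ·sin φ) = 61.925111·(0.95053742 + 0.31583478·0.31061007) = 64.937080
y = r_b·(sin φ − φ·cos φ) = 61.925111·(0.31061007 − 0.31583478·0.95053742) = 0.643853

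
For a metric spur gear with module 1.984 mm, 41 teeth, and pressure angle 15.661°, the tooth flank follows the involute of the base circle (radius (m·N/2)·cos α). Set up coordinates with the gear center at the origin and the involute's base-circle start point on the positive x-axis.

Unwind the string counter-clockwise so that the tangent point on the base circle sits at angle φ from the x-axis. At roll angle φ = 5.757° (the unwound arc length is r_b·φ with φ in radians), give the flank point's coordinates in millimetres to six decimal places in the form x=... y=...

x=39.359272 y=0.013229

pitch radius r_p = m·N/2 = 1.984·41/2 = 40.672000
base radius r_b = r_p·cos α = 40.672000·cos 15.661° = 39.162081
roll angle φ = 5.757° = 0.10047861 rad
x = r_b·(cos φ + φ·sin φ) = 39.162081·(0.99495627 + 0.10047861·0.10030962) = 39.359272
y = r_b·(sin φ − φ·cos φ) = 39.162081·(0.10030962 − 0.10047861·0.99495627) = 0.013229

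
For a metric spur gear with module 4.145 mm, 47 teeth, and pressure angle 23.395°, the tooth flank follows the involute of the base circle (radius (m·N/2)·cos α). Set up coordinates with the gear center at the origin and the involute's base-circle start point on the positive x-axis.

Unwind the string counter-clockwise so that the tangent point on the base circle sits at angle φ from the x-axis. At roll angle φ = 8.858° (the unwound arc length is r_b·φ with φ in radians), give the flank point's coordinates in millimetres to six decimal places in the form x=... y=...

x=90.461578 y=0.109854

pitch radius r_p = m·N/2 = 4.145·47/2 = 97.407500
base radius r_b = r_p·cos α = 97.407500·cos 23.395° = 89.399559
roll angle φ = 8.858° = 0.15460127 rad
x = r_b·(cos φ + φ·sin φ) = 89.399559·(0.98807301 + 0.15460127·0.15398613) = 90.461578
y = r_b·(sin φ − φ·cos φ) = 89.399559·(0.15398613 − 0.15460127·0.98807301) = 0.109854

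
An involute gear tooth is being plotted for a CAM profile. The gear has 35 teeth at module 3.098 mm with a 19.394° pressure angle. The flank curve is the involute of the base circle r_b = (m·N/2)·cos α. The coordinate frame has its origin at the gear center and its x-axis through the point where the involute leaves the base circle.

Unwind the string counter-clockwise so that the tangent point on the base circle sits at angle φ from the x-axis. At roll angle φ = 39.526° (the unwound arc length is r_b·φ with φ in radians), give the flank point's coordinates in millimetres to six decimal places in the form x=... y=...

pitch radius r_p = m·N/2 = 3.098·35/2 = 54.215000
base radius r_b = r_p·cos α = 54.215000·cos 19.394° = 51.138702
roll angle φ = 39.526° = 0.68985884 rad
x = r_b·(cos φ + φ·sin φ) = 51.138702·(0.77133586 + 0.68985884·0.63642831) = 61.897342
y = r_b·(sin φ − φ·cos φ) = 51.138702·(0.63642831 − 0.68985884·0.77133586) = 5.334556

x=61.897342 y=5.334556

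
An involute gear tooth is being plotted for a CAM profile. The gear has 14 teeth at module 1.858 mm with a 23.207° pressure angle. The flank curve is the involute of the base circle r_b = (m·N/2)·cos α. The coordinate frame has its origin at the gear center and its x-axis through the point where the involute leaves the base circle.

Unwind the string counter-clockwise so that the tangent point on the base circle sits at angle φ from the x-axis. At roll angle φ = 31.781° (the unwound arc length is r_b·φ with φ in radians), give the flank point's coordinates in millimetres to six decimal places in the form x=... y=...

x=13.653511 y=0.659315

pitch radius r_p = m·N/2 = 1.858·14/2 = 13.006000
base radius r_b = r_p·cos α = 13.006000·cos 23.207° = 11.953648
roll angle φ = 31.781° = 0.55468309 rad
x = r_b·(cos φ + φ·sin φ) = 11.953648·(0.85006739 + 0.55468309·0.52667393) = 13.653511
y = r_b·(sin φ − φ·cos φ) = 11.953648·(0.52667393 − 0.55468309·0.85006739) = 0.659315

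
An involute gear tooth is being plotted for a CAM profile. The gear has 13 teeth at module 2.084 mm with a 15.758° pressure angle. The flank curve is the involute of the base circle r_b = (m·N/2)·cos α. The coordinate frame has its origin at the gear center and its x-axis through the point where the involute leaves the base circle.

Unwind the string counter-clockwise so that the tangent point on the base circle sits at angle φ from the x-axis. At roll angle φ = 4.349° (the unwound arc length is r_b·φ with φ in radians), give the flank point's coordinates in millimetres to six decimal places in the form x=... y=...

pitch radius r_p = m·N/2 = 2.084·13/2 = 13.546000
base radius r_b = r_p·cos α = 13.546000·cos 15.758° = 13.036905
roll angle φ = 4.349° = 0.07590437 rad
x = r_b·(cos φ + φ·sin φ) = 13.036905·(0.99712065 + 0.07590437·0.07583150) = 13.074407
y = r_b·(sin φ − φ·cos φ) = 13.036905·(0.07583150 − 0.07590437·0.99712065) = 0.001899

x=13.074407 y=0.001899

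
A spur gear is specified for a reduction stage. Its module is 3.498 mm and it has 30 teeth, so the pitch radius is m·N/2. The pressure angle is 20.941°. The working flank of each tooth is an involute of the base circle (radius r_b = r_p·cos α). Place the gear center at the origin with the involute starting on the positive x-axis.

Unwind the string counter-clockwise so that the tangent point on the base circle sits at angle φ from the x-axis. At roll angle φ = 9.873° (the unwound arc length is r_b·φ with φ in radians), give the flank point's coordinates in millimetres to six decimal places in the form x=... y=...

pitch radius r_p = m·N/2 = 3.498·30/2 = 52.470000
base radius r_b = r_p·cos α = 52.470000·cos 20.941° = 49.004302
roll angle φ = 9.873° = 0.17231636 rad
x = r_b·(cos φ + φ·sin φ) = 49.004302·(0.98519024 + 0.17231636·0.17146486) = 49.726451
y = r_b·(sin φ − φ·cos φ) = 49.004302·(0.17146486 − 0.17231636·0.98519024) = 0.083330

x=49.726451 y=0.083330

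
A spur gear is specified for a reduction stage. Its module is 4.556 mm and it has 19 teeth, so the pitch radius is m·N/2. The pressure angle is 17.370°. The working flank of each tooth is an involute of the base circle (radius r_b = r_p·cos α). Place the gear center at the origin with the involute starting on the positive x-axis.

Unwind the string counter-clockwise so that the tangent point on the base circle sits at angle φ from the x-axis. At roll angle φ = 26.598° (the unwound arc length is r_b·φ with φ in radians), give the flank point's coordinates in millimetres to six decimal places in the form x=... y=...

x=45.522270 y=1.348050

pitch radius r_p = m·N/2 = 4.556·19/2 = 43.282000
base radius r_b = r_p·cos α = 43.282000·cos 17.370° = 41.308201
roll angle φ = 26.598° = 0.46422267 rad
x = r_b·(cos φ + φ·sin φ) = 41.308201·(0.89416987 + 0.46422267·0.44772788) = 45.522270
y = r_b·(sin φ − φ·cos φ) = 41.308201·(0.44772788 − 0.46422267·0.89416987) = 1.348050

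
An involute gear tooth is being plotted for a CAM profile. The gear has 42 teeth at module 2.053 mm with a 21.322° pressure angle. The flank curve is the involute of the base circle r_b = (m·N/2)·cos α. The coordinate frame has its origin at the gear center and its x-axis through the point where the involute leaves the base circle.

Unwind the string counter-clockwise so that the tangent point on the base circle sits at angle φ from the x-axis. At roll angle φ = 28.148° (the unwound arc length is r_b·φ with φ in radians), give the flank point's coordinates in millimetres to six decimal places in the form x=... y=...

x=44.720029 y=1.549353

pitch radius r_p = m·N/2 = 2.053·42/2 = 43.113000
base radius r_b = r_p·cos α = 43.113000·cos 21.322° = 40.161988
roll angle φ = 28.148° = 0.49127528 rad
x = r_b·(cos φ + φ·sin φ) = 40.161988·(0.88173196 + 0.49127528·0.47175072) = 44.720029
y = r_b·(sin φ − φ·cos φ) = 40.161988·(0.47175072 − 0.49127528·0.88173196) = 1.549353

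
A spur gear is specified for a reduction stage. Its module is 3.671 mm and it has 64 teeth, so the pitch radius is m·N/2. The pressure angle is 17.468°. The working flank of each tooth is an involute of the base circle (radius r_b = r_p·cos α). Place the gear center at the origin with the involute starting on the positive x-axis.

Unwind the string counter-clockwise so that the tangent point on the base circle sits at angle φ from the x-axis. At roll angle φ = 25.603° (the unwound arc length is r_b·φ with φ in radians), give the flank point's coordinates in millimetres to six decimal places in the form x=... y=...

pitch radius r_p = m·N/2 = 3.671·64/2 = 117.472000
base radius r_b = r_p·cos α = 117.472000·cos 17.468° = 112.054749
roll angle φ = 25.603° = 0.44685665 rad
x = r_b·(cos φ + φ·sin φ) = 112.054749·(0.90180990 + 0.44685665·0.43213297) = 122.690021
y = r_b·(sin φ − φ·cos φ) = 112.054749·(0.43213297 − 0.44685665·0.90180990) = 3.266757

x=122.690021 y=3.266757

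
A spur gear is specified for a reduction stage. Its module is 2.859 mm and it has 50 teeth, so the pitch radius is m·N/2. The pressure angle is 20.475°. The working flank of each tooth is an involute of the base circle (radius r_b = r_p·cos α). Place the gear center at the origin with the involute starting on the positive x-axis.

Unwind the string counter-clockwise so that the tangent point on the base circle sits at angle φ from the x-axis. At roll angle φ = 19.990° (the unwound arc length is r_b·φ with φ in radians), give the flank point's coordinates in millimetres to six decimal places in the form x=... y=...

pitch radius r_p = m·N/2 = 2.859·50/2 = 71.475000
base radius r_b = r_p·cos α = 71.475000·cos 20.475° = 66.959560
roll angle φ = 19.990° = 0.34889132 rad
x = r_b·(cos φ + φ·sin φ) = 66.959560·(0.93975230 + 0.34889132·0.34185613) = 70.911710
y = r_b·(sin φ − φ·cos φ) = 66.959560·(0.34185613 − 0.34889132·0.93975230) = 0.936410

x=70.911710 y=0.936410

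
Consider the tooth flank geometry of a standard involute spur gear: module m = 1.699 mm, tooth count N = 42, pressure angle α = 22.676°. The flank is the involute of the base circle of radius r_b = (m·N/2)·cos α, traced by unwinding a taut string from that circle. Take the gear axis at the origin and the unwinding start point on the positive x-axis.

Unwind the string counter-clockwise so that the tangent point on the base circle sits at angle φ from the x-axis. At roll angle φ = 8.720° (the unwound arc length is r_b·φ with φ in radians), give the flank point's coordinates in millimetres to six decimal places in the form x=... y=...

x=33.300064 y=0.038595

pitch radius r_p = m·N/2 = 1.699·42/2 = 35.679000
base radius r_b = r_p·cos α = 35.679000·cos 22.676° = 32.921001
roll angle φ = 8.720° = 0.15219271 rad
x = r_b·(cos φ + φ·sin φ) = 32.921001·(0.98844103 + 0.15219271·0.15160586) = 33.300064
y = r_b·(sin φ − φ·cos φ) = 32.921001·(0.15160586 − 0.15219271·0.98844103) = 0.038595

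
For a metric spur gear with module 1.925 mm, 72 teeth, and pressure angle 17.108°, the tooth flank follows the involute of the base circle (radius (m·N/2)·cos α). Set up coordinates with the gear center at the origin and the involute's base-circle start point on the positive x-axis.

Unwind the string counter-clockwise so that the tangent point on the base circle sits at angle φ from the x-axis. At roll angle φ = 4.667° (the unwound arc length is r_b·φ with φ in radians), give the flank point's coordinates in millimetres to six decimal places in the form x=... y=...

x=66.452970 y=0.011924

pitch radius r_p = m·N/2 = 1.925·72/2 = 69.300000
base radius r_b = r_p·cos α = 69.300000·cos 17.108° = 66.233610
roll angle φ = 4.667° = 0.08145452 rad
x = r_b·(cos φ + φ·sin φ) = 66.233610·(0.99668441 + 0.08145452·0.08136447) = 66.452970
y = r_b·(sin φ − φ·cos φ) = 66.233610·(0.08136447 − 0.08145452·0.99668441) = 0.011924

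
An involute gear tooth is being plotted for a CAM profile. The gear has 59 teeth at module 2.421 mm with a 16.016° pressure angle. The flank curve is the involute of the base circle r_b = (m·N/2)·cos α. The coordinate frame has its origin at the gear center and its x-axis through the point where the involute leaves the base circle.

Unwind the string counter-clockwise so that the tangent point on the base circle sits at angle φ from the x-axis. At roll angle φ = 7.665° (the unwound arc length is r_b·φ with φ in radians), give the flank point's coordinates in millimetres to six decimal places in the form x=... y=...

x=69.258873 y=0.054688

pitch radius r_p = m·N/2 = 2.421·59/2 = 71.419500
base radius r_b = r_p·cos α = 71.419500·cos 16.016° = 68.647330
roll angle φ = 7.665° = 0.13377949 rad
x = r_b·(cos φ + φ·sin φ) = 68.647330·(0.99106486 + 0.13377949·0.13338080) = 69.258873
y = r_b·(sin φ − φ·cos φ) = 68.647330·(0.13338080 − 0.13377949·0.99106486) = 0.054688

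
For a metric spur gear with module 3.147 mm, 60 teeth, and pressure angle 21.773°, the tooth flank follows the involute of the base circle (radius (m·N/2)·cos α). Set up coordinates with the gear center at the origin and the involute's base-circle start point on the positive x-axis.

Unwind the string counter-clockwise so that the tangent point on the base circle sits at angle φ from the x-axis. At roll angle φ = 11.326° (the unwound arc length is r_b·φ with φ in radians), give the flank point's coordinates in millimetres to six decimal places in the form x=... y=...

x=89.371144 y=0.224863

pitch radius r_p = m·N/2 = 3.147·60/2 = 94.410000
base radius r_b = r_p·cos α = 94.410000·cos 21.773° = 87.674859
roll angle φ = 11.326° = 0.19767599 rad
x = r_b·(cos φ + φ·sin φ) = 87.674859·(0.98052564 + 0.19767599·0.19639111) = 89.371144
y = r_b·(sin φ − φ·cos φ) = 87.674859·(0.19639111 − 0.19767599·0.98052564) = 0.224863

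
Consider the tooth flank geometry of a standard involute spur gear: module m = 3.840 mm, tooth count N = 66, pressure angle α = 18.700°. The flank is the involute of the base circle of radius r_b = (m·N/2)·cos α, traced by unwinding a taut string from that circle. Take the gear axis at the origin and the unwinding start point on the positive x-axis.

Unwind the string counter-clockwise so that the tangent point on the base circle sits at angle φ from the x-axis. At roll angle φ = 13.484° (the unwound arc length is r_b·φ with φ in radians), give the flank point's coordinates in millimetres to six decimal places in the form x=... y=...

pitch radius r_p = m·N/2 = 3.840·66/2 = 126.720000
base radius r_b = r_p·cos α = 126.720000·cos 18.700° = 120.030486
roll angle φ = 13.484° = 0.23534020 rad
x = r_b·(cos φ + φ·sin φ) = 120.030486·(0.97243507 + 0.23534020·0.23317382) = 123.308548
y = r_b·(sin φ − φ·cos φ) = 120.030486·(0.23317382 − 0.23534020·0.97243507) = 0.518623

x=123.308548 y=0.518623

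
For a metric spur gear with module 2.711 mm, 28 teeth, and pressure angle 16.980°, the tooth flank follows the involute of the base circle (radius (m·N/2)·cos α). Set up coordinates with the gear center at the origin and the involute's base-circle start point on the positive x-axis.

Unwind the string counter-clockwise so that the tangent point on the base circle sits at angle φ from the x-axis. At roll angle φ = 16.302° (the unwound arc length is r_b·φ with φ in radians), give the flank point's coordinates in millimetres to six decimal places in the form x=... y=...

x=37.739147 y=0.276448

pitch radius r_p = m·N/2 = 2.711·28/2 = 37.954000
base radius r_b = r_p·cos α = 37.954000·cos 16.980° = 36.299462
roll angle φ = 16.302° = 0.28452357 rad
x = r_b·(cos φ + φ·sin φ) = 36.299462·(0.95979549 + 0.28452357·0.28070021) = 37.739147
y = r_b·(sin φ − φ·cos φ) = 36.299462·(0.28070021 − 0.28452357·0.95979549) = 0.276448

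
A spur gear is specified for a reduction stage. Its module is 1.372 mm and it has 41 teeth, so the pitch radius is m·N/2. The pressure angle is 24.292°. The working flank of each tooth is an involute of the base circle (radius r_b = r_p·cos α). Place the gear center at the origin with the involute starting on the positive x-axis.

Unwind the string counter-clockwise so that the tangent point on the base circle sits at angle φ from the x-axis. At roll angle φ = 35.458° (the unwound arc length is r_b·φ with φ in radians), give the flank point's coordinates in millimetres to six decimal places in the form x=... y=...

pitch radius r_p = m·N/2 = 1.372·41/2 = 28.126000
base radius r_b = r_p·cos α = 28.126000·cos 24.292° = 25.635744
roll angle φ = 35.458° = 0.61885885 rad
x = r_b·(cos φ + φ·sin φ) = 25.635744·(0.81454098 + 0.61885885·0.58010602) = 30.084692
y = r_b·(sin φ − φ·cos φ) = 25.635744·(0.58010602 − 0.61885885·0.81454098) = 1.948833

x=30.084692 y=1.948833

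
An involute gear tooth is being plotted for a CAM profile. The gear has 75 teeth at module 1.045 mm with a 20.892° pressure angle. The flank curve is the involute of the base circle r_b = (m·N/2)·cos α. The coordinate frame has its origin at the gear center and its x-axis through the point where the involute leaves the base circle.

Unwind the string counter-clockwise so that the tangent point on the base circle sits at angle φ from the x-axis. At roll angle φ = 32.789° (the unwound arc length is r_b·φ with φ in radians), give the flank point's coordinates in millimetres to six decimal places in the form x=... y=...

x=42.124165 y=2.213185

pitch radius r_p = m·N/2 = 1.045·75/2 = 39.187500
base radius r_b = r_p·cos α = 39.187500·cos 20.892° = 36.611089
roll angle φ = 32.789° = 0.57227601 rad
x = r_b·(cos φ + φ·sin φ) = 36.611089·(0.84067059 + 0.57227601·0.54154682) = 42.124165
y = r_b·(sin φ − φ·cos φ) = 36.611089·(0.54154682 − 0.57227601·0.84067059) = 2.213185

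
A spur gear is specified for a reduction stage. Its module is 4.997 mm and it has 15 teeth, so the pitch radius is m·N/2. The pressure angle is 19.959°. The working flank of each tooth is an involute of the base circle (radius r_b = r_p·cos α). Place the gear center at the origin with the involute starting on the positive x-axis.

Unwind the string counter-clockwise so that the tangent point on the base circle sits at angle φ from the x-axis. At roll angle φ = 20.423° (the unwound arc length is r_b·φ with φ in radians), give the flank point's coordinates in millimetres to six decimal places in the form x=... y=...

x=37.393772 y=0.525062

pitch radius r_p = m·N/2 = 4.997·15/2 = 37.477500
base radius r_b = r_p·cos α = 37.477500·cos 19.959° = 35.226494
roll angle φ = 20.423° = 0.35644859 rad
x = r_b·(cos φ + φ·sin φ) = 35.226494·(0.93714199 + 0.35644859·0.34894827) = 37.393772
y = r_b·(sin φ − φ·cos φ) = 35.226494·(0.34894827 − 0.35644859·0.93714199) = 0.525062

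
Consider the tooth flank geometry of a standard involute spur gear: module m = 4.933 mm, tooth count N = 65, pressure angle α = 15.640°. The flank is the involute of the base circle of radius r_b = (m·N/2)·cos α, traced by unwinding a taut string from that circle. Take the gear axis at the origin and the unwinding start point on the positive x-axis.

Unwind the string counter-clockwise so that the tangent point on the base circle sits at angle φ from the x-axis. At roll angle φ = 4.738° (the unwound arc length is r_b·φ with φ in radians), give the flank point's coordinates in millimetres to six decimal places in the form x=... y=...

x=154.913458 y=0.029081

pitch radius r_p = m·N/2 = 4.933·65/2 = 160.322500
base radius r_b = r_p·cos α = 160.322500·cos 15.640° = 154.386494
roll angle φ = 4.738° = 0.08269370 rad
x = r_b·(cos φ + φ·sin φ) = 154.386494·(0.99658282 + 0.08269370·0.08259949) = 154.913458
y = r_b·(sin φ − φ·cos φ) = 154.386494·(0.08259949 − 0.08269370·0.99658282) = 0.029081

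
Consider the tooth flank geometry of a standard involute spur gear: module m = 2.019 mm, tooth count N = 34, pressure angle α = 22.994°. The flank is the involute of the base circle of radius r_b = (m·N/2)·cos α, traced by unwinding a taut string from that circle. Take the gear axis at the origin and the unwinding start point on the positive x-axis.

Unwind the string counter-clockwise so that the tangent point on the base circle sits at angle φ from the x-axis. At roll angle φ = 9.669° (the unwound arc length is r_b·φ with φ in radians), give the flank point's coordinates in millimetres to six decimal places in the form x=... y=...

pitch radius r_p = m·N/2 = 2.019·34/2 = 34.323000
base radius r_b = r_p·cos α = 34.323000·cos 22.994° = 31.595892
roll angle φ = 9.669° = 0.16875589 rad
x = r_b·(cos φ + φ·sin φ) = 31.595892·(0.98579449 + 0.16875589·0.16795604) = 32.042597
y = r_b·(sin φ − φ·cos φ) = 31.595892·(0.16795604 − 0.16875589·0.98579449) = 0.050472

x=32.042597 y=0.050472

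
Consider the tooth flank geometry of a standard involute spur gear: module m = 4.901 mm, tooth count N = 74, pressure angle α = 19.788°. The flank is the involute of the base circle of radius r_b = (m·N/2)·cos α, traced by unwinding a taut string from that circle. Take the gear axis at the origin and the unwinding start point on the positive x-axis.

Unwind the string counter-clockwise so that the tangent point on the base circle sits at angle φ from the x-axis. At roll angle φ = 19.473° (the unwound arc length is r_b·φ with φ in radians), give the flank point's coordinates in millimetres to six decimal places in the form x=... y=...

x=180.201316 y=2.207183

pitch radius r_p = m·N/2 = 4.901·74/2 = 181.337000
base radius r_b = r_p·cos α = 181.337000·cos 19.788° = 170.629357
roll angle φ = 19.473° = 0.33986797 rad
x = r_b·(cos φ + φ·sin φ) = 170.629357·(0.94279869 + 0.33986797·0.33336261) = 180.201316
y = r_b·(sin φ − φ·cos φ) = 170.629357·(0.33336261 − 0.33986797·0.94279869) = 2.207183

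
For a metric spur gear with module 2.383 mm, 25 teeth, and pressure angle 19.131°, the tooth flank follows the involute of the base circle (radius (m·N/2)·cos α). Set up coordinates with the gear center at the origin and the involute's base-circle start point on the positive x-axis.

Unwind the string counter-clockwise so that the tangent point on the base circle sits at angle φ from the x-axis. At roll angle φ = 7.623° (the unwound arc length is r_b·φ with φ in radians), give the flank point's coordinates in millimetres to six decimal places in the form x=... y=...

pitch radius r_p = m·N/2 = 2.383·25/2 = 29.787500
base radius r_b = r_p·cos α = 29.787500·cos 19.131° = 28.142388
roll angle φ = 7.623° = 0.13304645 rad
x = r_b·(cos φ + φ·sin φ) = 28.142388·(0.99116237 + 0.13304645·0.13265428) = 28.390366
y = r_b·(sin φ − φ·cos φ) = 28.142388·(0.13265428 − 0.13304645·0.99116237) = 0.022054

x=28.390366 y=0.022054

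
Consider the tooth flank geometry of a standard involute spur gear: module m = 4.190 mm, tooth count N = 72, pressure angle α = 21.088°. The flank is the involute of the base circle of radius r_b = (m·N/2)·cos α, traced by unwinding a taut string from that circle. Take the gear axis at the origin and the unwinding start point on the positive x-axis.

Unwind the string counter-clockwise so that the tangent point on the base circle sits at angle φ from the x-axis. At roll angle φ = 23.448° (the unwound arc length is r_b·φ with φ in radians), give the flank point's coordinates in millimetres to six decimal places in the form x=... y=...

pitch radius r_p = m·N/2 = 4.190·72/2 = 150.840000
base radius r_b = r_p·cos α = 150.840000·cos 21.088° = 140.738081
roll angle φ = 23.448° = 0.40924480 rad
x = r_b·(cos φ + φ·sin φ) = 140.738081·(0.91742159 + 0.40924480·0.39791661) = 152.034690
y = r_b·(sin φ − φ·cos φ) = 140.738081·(0.39791661 − 0.40924480·0.91742159) = 3.161905

x=152.034690 y=3.161905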